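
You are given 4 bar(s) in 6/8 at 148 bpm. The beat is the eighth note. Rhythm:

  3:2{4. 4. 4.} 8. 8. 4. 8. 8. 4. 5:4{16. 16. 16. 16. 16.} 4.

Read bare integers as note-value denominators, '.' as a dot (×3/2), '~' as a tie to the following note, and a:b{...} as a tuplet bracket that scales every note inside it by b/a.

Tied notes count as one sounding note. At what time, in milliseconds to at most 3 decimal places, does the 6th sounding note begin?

note 6 onset = 9b = 3648.649ms

1. 0.0ms @ 0 + 810.811ms (2)
2. 810.811ms @ 2 + 810.811ms (2)
3. 1621.622ms @ 4 + 810.811ms (2)
4. 2432.432ms @ 6 + 608.108ms (3/2)
5. 3040.541ms @ 15/2 + 608.108ms (3/2)
6. 3648.649ms @ 9 + 1216.216ms (3)
7. 4864.865ms @ 12 + 608.108ms (3/2)
8. 5472.973ms @ 27/2 + 608.108ms (3/2)
9. 6081.081ms @ 15 + 1216.216ms (3)
10. 7297.297ms @ 18 + 243.243ms (3/5)
11. 7540.541ms @ 93/5 + 243.243ms (3/5)
12. 7783.784ms @ 96/5 + 243.243ms (3/5)
13. 8027.027ms @ 99/5 + 243.243ms (3/5)
14. 8270.27ms @ 102/5 + 243.243ms (3/5)
15. 8513.514ms @ 21 + 1216.216ms (3)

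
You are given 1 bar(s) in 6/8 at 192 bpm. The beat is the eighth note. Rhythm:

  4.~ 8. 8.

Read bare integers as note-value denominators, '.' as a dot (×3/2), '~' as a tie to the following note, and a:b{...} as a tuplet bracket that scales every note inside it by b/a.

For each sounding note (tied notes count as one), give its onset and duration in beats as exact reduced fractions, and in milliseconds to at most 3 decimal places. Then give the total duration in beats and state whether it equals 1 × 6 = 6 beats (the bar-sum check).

1) 0.0ms=0b +1406.25ms=9/2b
2) 1406.25ms=9/2b +468.75ms=3/2b
Σ=6b of 6 (192bpm 6/8) — PASS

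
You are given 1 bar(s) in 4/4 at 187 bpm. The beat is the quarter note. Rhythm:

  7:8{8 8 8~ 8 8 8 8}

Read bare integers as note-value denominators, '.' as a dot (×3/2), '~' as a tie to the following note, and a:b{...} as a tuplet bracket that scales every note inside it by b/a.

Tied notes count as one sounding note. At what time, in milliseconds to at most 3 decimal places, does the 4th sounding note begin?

1. 0.0ms @ 0 + 183.346ms (4/7)
2. 183.346ms @ 4/7 + 183.346ms (4/7)
3. 366.692ms @ 8/7 + 366.692ms (8/7)
4. 733.384ms @ 16/7 + 183.346ms (4/7)
5. 916.73ms @ 20/7 + 183.346ms (4/7)
6. 1100.076ms @ 24/7 + 183.346ms (4/7)

note 4 onset = 16/7b = 733.384ms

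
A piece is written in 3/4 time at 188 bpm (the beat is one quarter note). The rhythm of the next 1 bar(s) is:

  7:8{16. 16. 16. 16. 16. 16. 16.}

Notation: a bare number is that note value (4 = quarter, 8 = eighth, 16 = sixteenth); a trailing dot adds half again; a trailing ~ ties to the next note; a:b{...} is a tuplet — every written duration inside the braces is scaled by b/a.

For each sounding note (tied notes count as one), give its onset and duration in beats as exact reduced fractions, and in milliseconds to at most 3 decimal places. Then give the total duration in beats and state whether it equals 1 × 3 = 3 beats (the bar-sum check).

1) 0.0ms=0b +136.778ms=3/7b
2) 136.778ms=3/7b +136.778ms=3/7b
3) 273.556ms=6/7b +136.778ms=3/7b
4) 410.334ms=9/7b +136.778ms=3/7b
5) 547.112ms=12/7b +136.778ms=3/7b
6) 683.891ms=15/7b +136.778ms=3/7b
7) 820.669ms=18/7b +136.778ms=3/7b
Σ=3b of 3 (188bpm 3/4) — PASS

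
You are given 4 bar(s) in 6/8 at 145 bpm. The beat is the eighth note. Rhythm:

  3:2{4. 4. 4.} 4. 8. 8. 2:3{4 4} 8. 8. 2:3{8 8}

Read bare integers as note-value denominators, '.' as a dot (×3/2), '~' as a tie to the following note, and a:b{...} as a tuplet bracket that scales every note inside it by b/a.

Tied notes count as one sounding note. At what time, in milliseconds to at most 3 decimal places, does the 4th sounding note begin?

1. 0.0ms @ 0 + 827.586ms (2)
2. 827.586ms @ 2 + 827.586ms (2)
3. 1655.172ms @ 4 + 827.586ms (2)
4. 2482.759ms @ 6 + 1241.379ms (3)
5. 3724.138ms @ 9 + 620.69ms (3/2)
6. 4344.828ms @ 21/2 + 620.69ms (3/2)
7. 4965.517ms @ 12 + 1241.379ms (3)
8. 6206.897ms @ 15 + 1241.379ms (3)
9. 7448.276ms @ 18 + 620.69ms (3/2)
10. 8068.966ms @ 39/2 + 620.69ms (3/2)
11. 8689.655ms @ 21 + 620.69ms (3/2)
12. 9310.345ms @ 45/2 + 620.69ms (3/2)

note 4 onset = 6b = 2482.759ms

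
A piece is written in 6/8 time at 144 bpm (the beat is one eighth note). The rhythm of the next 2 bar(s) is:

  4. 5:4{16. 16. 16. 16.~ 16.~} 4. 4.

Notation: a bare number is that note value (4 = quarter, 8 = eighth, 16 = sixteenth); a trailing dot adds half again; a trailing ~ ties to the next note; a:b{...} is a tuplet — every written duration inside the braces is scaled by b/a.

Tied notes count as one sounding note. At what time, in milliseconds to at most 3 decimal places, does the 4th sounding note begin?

note 4 onset = 21/5b = 1750.0ms

1. 0.0ms @ 0 + 1250.0ms (3)
2. 1250.0ms @ 3 + 250.0ms (3/5)
3. 1500.0ms @ 18/5 + 250.0ms (3/5)
4. 1750.0ms @ 21/5 + 250.0ms (3/5)
5. 2000.0ms @ 24/5 + 1750.0ms (21/5)
6. 3750.0ms @ 9 + 1250.0ms (3)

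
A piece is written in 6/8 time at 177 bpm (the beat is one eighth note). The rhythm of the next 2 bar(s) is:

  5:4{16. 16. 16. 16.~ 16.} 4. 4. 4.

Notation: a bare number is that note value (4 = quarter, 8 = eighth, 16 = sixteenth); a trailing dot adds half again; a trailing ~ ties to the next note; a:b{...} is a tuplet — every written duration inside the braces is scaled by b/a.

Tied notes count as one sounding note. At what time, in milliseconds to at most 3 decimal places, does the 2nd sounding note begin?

1. 0.0ms @ 0 + 203.39ms (3/5)
2. 203.39ms @ 3/5 + 203.39ms (3/5)
3. 406.78ms @ 6/5 + 203.39ms (3/5)
4. 610.169ms @ 9/5 + 406.78ms (6/5)
5. 1016.949ms @ 3 + 1016.949ms (3)
6. 2033.898ms @ 6 + 1016.949ms (3)
7. 3050.847ms @ 9 + 1016.949ms (3)

note 2 onset = 3/5b = 203.39ms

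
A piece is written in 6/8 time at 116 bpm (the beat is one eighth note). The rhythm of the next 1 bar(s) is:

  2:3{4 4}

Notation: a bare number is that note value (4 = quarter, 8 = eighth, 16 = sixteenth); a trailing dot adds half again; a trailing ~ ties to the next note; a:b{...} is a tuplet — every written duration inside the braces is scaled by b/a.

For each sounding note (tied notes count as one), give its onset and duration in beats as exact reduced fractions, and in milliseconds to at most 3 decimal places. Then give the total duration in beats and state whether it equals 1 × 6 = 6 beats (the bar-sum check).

1) 0.0ms=0b +1551.724ms=3b
2) 1551.724ms=3b +1551.724ms=3b
Σ=6b of 6 (116bpm 6/8) — PASS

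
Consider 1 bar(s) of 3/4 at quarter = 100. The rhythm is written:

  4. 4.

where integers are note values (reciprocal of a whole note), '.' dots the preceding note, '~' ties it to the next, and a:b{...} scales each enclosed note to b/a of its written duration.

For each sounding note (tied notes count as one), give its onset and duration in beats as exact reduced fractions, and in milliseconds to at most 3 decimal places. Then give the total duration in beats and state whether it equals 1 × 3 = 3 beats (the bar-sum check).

1) 0.0ms=0b +900.0ms=3/2b
2) 900.0ms=3/2b +900.0ms=3/2b
Σ=3b of 3 (100bpm 3/4) — PASS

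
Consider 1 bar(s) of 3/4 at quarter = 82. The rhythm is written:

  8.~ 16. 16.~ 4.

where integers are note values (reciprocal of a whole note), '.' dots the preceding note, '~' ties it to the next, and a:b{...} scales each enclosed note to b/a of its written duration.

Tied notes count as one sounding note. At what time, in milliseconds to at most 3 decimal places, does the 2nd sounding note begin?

note 2 onset = 9/8b = 823.171ms

1. 0.0ms @ 0 + 823.171ms (9/8)
2. 823.171ms @ 9/8 + 1371.951ms (15/8)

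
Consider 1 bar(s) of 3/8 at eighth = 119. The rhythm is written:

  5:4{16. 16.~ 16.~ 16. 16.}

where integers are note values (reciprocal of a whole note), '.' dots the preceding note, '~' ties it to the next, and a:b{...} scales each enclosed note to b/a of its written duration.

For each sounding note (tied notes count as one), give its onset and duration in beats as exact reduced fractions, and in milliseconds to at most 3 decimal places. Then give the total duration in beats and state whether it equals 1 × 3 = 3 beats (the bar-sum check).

1) 0.0ms=0b +302.521ms=3/5b
2) 302.521ms=3/5b +907.563ms=9/5b
3) 1210.084ms=12/5b +302.521ms=3/5b
Σ=3b of 3 (119bpm 3/8) — PASS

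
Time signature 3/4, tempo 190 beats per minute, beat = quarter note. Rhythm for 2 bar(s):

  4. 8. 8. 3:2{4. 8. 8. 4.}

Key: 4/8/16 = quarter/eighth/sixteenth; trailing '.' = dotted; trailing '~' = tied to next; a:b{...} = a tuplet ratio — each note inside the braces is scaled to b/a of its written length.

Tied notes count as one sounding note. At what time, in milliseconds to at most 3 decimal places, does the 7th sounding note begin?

1. 0.0ms @ 0 + 473.684ms (3/2)
2. 473.684ms @ 3/2 + 236.842ms (3/4)
3. 710.526ms @ 9/4 + 236.842ms (3/4)
4. 947.368ms @ 3 + 315.789ms (1)
5. 1263.158ms @ 4 + 157.895ms (1/2)
6. 1421.053ms @ 9/2 + 157.895ms (1/2)
7. 1578.947ms @ 5 + 315.789ms (1)

note 7 onset = 5b = 1578.947ms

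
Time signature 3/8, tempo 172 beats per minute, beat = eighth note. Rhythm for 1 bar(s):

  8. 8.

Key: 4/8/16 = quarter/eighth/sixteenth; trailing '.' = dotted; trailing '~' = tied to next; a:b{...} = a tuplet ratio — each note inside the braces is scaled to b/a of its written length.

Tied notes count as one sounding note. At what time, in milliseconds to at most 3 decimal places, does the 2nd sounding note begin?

note 2 onset = 3/2b = 523.256ms

1. 0.0ms @ 0 + 523.256ms (3/2)
2. 523.256ms @ 3/2 + 523.256ms (3/2)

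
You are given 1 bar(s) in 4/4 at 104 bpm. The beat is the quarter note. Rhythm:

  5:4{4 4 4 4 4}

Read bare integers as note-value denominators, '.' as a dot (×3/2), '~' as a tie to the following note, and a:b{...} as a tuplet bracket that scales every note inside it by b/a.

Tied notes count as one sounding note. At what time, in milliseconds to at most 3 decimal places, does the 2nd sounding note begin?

1. 0.0ms @ 0 + 461.538ms (4/5)
2. 461.538ms @ 4/5 + 461.538ms (4/5)
3. 923.077ms @ 8/5 + 461.538ms (4/5)
4. 1384.615ms @ 12/5 + 461.538ms (4/5)
5. 1846.154ms @ 16/5 + 461.538ms (4/5)

note 2 onset = 4/5b = 461.538ms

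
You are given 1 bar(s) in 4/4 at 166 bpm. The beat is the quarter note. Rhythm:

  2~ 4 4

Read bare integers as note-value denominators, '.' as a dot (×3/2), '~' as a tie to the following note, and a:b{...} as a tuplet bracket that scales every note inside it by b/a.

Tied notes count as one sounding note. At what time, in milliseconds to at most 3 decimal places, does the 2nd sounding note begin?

note 2 onset = 3b = 1084.337ms

1. 0.0ms @ 0 + 1084.337ms (3)
2. 1084.337ms @ 3 + 361.446ms (1)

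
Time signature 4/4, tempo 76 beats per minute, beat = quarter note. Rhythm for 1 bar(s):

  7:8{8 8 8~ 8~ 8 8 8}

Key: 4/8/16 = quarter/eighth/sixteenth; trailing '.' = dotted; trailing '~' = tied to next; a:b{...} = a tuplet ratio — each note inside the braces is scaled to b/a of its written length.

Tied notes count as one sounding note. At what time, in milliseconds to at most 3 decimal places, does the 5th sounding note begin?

note 5 onset = 24/7b = 2706.767ms

1. 0.0ms @ 0 + 451.128ms (4/7)
2. 451.128ms @ 4/7 + 451.128ms (4/7)
3. 902.256ms @ 8/7 + 1353.383ms (12/7)
4. 2255.639ms @ 20/7 + 451.128ms (4/7)
5. 2706.767ms @ 24/7 + 451.128ms (4/7)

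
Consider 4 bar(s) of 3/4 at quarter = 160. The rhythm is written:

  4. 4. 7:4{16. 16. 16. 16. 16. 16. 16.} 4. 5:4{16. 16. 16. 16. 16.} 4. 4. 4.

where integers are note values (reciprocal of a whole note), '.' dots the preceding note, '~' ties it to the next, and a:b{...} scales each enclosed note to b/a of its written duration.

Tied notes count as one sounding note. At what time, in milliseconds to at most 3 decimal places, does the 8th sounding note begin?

1. 0.0ms @ 0 + 562.5ms (3/2)
2. 562.5ms @ 3/2 + 562.5ms (3/2)
3. 1125.0ms @ 3 + 80.357ms (3/14)
4. 1205.357ms @ 45/14 + 80.357ms (3/14)
5. 1285.714ms @ 24/7 + 80.357ms (3/14)
6. 1366.071ms @ 51/14 + 80.357ms (3/14)
7. 1446.429ms @ 27/7 + 80.357ms (3/14)
8. 1526.786ms @ 57/14 + 80.357ms (3/14)
9. 1607.143ms @ 30/7 + 80.357ms (3/14)
10. 1687.5ms @ 9/2 + 562.5ms (3/2)
11. 2250.0ms @ 6 + 112.5ms (3/10)
12. 2362.5ms @ 63/10 + 112.5ms (3/10)
13. 2475.0ms @ 33/5 + 112.5ms (3/10)
14. 2587.5ms @ 69/10 + 112.5ms (3/10)
15. 2700.0ms @ 36/5 + 112.5ms (3/10)
16. 2812.5ms @ 15/2 + 562.5ms (3/2)
17. 3375.0ms @ 9 + 562.5ms (3/2)
18. 3937.5ms @ 21/2 + 562.5ms (3/2)

note 8 onset = 57/14b = 1526.786ms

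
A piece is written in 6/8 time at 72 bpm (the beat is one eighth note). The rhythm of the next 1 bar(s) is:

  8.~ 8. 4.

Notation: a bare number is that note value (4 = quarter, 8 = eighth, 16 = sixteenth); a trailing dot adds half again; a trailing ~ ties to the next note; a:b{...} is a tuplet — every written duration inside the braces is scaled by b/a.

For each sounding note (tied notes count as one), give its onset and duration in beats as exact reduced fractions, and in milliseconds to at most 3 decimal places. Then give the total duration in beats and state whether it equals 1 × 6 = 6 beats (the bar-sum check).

1) 0.0ms=0b +2500.0ms=3b
2) 2500.0ms=3b +2500.0ms=3b
Σ=6b of 6 (72bpm 6/8) — PASS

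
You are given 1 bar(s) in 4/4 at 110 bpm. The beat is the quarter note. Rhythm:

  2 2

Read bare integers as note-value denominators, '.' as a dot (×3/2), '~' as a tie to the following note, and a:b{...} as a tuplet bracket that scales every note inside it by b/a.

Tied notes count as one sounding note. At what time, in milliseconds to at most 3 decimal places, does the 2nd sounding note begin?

note 2 onset = 2b = 1090.909ms

1. 0.0ms @ 0 + 1090.909ms (2)
2. 1090.909ms @ 2 + 1090.909ms (2)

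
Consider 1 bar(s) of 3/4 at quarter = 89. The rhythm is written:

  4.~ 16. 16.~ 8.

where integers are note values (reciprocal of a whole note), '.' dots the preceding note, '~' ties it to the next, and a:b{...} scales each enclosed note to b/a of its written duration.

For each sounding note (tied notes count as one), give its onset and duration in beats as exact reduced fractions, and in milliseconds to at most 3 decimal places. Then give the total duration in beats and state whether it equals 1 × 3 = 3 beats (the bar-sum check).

1) 0.0ms=0b +1264.045ms=15/8b
2) 1264.045ms=15/8b +758.427ms=9/8b
Σ=3b of 3 (89bpm 3/4) — PASS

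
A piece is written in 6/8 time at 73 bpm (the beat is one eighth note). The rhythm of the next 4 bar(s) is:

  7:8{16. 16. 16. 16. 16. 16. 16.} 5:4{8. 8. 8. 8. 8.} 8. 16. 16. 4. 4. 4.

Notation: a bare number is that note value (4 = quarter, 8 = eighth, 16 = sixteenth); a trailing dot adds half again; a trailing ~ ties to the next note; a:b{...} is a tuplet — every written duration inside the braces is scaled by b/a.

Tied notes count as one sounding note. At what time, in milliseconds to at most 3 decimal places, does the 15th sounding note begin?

1. 0.0ms @ 0 + 704.501ms (6/7)
2. 704.501ms @ 6/7 + 704.501ms (6/7)
3. 1409.002ms @ 12/7 + 704.501ms (6/7)
4. 2113.503ms @ 18/7 + 704.501ms (6/7)
5. 2818.004ms @ 24/7 + 704.501ms (6/7)
6. 3522.505ms @ 30/7 + 704.501ms (6/7)
7. 4227.006ms @ 36/7 + 704.501ms (6/7)
8. 4931.507ms @ 6 + 986.301ms (6/5)
9. 5917.808ms @ 36/5 + 986.301ms (6/5)
10. 6904.11ms @ 42/5 + 986.301ms (6/5)
11. 7890.411ms @ 48/5 + 986.301ms (6/5)
12. 8876.712ms @ 54/5 + 986.301ms (6/5)
13. 9863.014ms @ 12 + 1232.877ms (3/2)
14. 11095.89ms @ 27/2 + 616.438ms (3/4)
15. 11712.329ms @ 57/4 + 616.438ms (3/4)
16. 12328.767ms @ 15 + 2465.753ms (3)
17. 14794.521ms @ 18 + 2465.753ms (3)
18. 17260.274ms @ 21 + 2465.753ms (3)

note 15 onset = 57/4b = 11712.329ms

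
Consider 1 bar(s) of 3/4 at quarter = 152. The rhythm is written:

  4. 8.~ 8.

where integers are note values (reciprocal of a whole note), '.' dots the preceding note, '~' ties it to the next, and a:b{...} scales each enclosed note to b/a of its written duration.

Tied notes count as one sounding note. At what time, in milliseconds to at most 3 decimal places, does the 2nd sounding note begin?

note 2 onset = 3/2b = 592.105ms

1. 0.0ms @ 0 + 592.105ms (3/2)
2. 592.105ms @ 3/2 + 592.105ms (3/2)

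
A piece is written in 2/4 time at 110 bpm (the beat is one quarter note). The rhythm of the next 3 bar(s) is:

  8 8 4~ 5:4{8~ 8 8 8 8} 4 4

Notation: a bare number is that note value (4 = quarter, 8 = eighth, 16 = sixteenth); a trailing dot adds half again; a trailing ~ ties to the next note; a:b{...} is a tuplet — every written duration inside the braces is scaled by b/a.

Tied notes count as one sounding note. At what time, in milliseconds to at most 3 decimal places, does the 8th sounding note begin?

1. 0.0ms @ 0 + 272.727ms (1/2)
2. 272.727ms @ 1/2 + 272.727ms (1/2)
3. 545.455ms @ 1 + 981.818ms (9/5)
4. 1527.273ms @ 14/5 + 218.182ms (2/5)
5. 1745.455ms @ 16/5 + 218.182ms (2/5)
6. 1963.636ms @ 18/5 + 218.182ms (2/5)
7. 2181.818ms @ 4 + 545.455ms (1)
8. 2727.273ms @ 5 + 545.455ms (1)

note 8 onset = 5b = 2727.273ms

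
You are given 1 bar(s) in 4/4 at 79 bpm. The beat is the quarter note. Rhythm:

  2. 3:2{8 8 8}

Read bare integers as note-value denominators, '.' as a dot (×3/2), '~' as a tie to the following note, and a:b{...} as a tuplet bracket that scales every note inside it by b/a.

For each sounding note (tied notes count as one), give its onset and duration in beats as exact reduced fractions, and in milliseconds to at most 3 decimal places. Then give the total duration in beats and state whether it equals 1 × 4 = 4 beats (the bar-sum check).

1) 0.0ms=0b +2278.481ms=3b
2) 2278.481ms=3b +253.165ms=1/3b
3) 2531.646ms=10/3b +253.165ms=1/3b
4) 2784.81ms=11/3b +253.165ms=1/3b
Σ=4b of 4 (79bpm 4/4) — PASS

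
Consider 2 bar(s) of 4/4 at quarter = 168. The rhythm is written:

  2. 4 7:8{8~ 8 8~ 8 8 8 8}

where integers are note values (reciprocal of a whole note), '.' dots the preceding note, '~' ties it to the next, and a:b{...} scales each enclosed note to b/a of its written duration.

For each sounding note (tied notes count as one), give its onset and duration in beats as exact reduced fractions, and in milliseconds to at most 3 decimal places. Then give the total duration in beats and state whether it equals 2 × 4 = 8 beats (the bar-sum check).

1) 0.0ms=0b +1071.429ms=3b
2) 1071.429ms=3b +357.143ms=1b
3) 1428.571ms=4b +408.163ms=8/7b
4) 1836.735ms=36/7b +408.163ms=8/7b
5) 2244.898ms=44/7b +204.082ms=4/7b
6) 2448.98ms=48/7b +204.082ms=4/7b
7) 2653.061ms=52/7b +204.082ms=4/7b
Σ=8b of 8 (168bpm 4/4) — PASS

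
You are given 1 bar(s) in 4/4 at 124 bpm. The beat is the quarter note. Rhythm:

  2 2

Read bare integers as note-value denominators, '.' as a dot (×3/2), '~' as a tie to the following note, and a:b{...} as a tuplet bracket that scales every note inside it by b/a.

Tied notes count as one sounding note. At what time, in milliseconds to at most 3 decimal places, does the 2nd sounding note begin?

1. 0.0ms @ 0 + 967.742ms (2)
2. 967.742ms @ 2 + 967.742ms (2)

note 2 onset = 2b = 967.742ms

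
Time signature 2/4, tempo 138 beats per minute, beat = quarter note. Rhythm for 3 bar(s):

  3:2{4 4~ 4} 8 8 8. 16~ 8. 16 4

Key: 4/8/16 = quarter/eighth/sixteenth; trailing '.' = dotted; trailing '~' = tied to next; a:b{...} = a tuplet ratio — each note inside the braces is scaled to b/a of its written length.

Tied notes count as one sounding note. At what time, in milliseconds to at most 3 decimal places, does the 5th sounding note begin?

note 5 onset = 3b = 1304.348ms

1. 0.0ms @ 0 + 289.855ms (2/3)
2. 289.855ms @ 2/3 + 579.71ms (4/3)
3. 869.565ms @ 2 + 217.391ms (1/2)
4. 1086.957ms @ 5/2 + 217.391ms (1/2)
5. 1304.348ms @ 3 + 326.087ms (3/4)
6. 1630.435ms @ 15/4 + 434.783ms (1)
7. 2065.217ms @ 19/4 + 108.696ms (1/4)
8. 2173.913ms @ 5 + 434.783ms (1)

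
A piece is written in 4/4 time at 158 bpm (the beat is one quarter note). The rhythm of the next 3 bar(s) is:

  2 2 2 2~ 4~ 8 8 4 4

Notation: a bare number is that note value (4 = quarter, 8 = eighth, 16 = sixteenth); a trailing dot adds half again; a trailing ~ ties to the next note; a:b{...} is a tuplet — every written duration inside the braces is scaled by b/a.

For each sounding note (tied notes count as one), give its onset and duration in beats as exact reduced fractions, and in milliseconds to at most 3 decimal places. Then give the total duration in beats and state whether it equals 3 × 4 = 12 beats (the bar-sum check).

1) 0.0ms=0b +759.494ms=2b
2) 759.494ms=2b +759.494ms=2b
3) 1518.987ms=4b +759.494ms=2b
4) 2278.481ms=6b +1329.114ms=7/2b
5) 3607.595ms=19/2b +189.873ms=1/2b
6) 3797.468ms=10b +379.747ms=1b
7) 4177.215ms=11b +379.747ms=1b
Σ=12b of 12 (158bpm 4/4) — PASS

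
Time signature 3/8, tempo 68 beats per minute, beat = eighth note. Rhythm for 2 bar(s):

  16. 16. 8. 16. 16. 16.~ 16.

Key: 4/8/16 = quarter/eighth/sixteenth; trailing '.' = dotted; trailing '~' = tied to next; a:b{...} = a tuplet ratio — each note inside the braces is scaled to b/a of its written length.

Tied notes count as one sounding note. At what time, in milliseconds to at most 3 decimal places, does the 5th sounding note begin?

note 5 onset = 15/4b = 3308.824ms

1. 0.0ms @ 0 + 661.765ms (3/4)
2. 661.765ms @ 3/4 + 661.765ms (3/4)
3. 1323.529ms @ 3/2 + 1323.529ms (3/2)
4. 2647.059ms @ 3 + 661.765ms (3/4)
5. 3308.824ms @ 15/4 + 661.765ms (3/4)
6. 3970.588ms @ 9/2 + 1323.529ms (3/2)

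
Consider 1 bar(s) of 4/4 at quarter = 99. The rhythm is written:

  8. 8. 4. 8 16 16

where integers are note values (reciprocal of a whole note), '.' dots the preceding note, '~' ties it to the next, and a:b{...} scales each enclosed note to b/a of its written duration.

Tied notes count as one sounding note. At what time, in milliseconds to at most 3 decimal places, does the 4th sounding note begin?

note 4 onset = 3b = 1818.182ms

1. 0.0ms @ 0 + 454.545ms (3/4)
2. 454.545ms @ 3/4 + 454.545ms (3/4)
3. 909.091ms @ 3/2 + 909.091ms (3/2)
4. 1818.182ms @ 3 + 303.03ms (1/2)
5. 2121.212ms @ 7/2 + 151.515ms (1/4)
6. 2272.727ms @ 15/4 + 151.515ms (1/4)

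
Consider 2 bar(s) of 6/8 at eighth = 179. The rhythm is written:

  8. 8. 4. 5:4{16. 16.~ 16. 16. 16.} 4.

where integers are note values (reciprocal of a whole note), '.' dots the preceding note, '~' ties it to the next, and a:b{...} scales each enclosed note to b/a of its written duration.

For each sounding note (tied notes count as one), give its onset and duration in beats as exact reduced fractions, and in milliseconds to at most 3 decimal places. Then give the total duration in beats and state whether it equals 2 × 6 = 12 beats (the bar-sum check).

1) 0.0ms=0b +502.793ms=3/2b
2) 502.793ms=3/2b +502.793ms=3/2b
3) 1005.587ms=3b +1005.587ms=3b
4) 2011.173ms=6b +201.117ms=3/5b
5) 2212.291ms=33/5b +402.235ms=6/5b
6) 2614.525ms=39/5b +201.117ms=3/5b
7) 2815.642ms=42/5b +201.117ms=3/5b
8) 3016.76ms=9b +1005.587ms=3b
Σ=12b of 12 (179bpm 6/8) — PASS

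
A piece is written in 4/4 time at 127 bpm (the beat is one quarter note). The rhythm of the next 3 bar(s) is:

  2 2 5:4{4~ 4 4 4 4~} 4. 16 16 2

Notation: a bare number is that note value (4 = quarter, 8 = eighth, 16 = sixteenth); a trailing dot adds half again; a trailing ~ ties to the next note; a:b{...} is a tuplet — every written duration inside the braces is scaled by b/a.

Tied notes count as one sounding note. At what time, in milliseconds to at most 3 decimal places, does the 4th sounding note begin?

note 4 onset = 28/5b = 2645.669ms

1. 0.0ms @ 0 + 944.882ms (2)
2. 944.882ms @ 2 + 944.882ms (2)
3. 1889.764ms @ 4 + 755.906ms (8/5)
4. 2645.669ms @ 28/5 + 377.953ms (4/5)
5. 3023.622ms @ 32/5 + 377.953ms (4/5)
6. 3401.575ms @ 36/5 + 1086.614ms (23/10)
7. 4488.189ms @ 19/2 + 118.11ms (1/4)
8. 4606.299ms @ 39/4 + 118.11ms (1/4)
9. 4724.409ms @ 10 + 944.882ms (2)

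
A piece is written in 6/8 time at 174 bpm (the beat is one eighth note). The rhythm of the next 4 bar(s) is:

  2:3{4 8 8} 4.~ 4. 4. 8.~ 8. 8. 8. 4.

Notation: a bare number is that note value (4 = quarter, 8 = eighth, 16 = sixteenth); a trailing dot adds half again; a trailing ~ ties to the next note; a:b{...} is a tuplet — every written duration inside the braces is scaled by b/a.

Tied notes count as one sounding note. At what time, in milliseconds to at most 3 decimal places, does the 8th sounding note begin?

1. 0.0ms @ 0 + 1034.483ms (3)
2. 1034.483ms @ 3 + 517.241ms (3/2)
3. 1551.724ms @ 9/2 + 517.241ms (3/2)
4. 2068.966ms @ 6 + 2068.966ms (6)
5. 4137.931ms @ 12 + 1034.483ms (3)
6. 5172.414ms @ 15 + 1034.483ms (3)
7. 6206.897ms @ 18 + 517.241ms (3/2)
8. 6724.138ms @ 39/2 + 517.241ms (3/2)
9. 7241.379ms @ 21 + 1034.483ms (3)

note 8 onset = 39/2b = 6724.138ms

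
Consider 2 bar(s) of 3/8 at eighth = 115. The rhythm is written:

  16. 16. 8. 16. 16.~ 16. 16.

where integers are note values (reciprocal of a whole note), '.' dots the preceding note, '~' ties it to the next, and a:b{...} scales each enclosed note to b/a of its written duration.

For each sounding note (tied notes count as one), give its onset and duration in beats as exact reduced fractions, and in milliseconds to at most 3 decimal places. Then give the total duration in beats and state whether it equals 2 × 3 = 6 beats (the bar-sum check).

1) 0.0ms=0b +391.304ms=3/4b
2) 391.304ms=3/4b +391.304ms=3/4b
3) 782.609ms=3/2b +782.609ms=3/2b
4) 1565.217ms=3b +391.304ms=3/4b
5) 1956.522ms=15/4b +782.609ms=3/2b
6) 2739.13ms=21/4b +391.304ms=3/4b
Σ=6b of 6 (115bpm 3/8) — PASS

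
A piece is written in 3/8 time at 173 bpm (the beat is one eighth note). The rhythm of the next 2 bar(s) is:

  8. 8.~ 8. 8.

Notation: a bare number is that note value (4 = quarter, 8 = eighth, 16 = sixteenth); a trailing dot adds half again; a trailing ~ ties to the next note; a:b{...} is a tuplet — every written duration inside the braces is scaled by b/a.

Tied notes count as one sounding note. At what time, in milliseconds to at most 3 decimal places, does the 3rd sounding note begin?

1. 0.0ms @ 0 + 520.231ms (3/2)
2. 520.231ms @ 3/2 + 1040.462ms (3)
3. 1560.694ms @ 9/2 + 520.231ms (3/2)

note 3 onset = 9/2b = 1560.694ms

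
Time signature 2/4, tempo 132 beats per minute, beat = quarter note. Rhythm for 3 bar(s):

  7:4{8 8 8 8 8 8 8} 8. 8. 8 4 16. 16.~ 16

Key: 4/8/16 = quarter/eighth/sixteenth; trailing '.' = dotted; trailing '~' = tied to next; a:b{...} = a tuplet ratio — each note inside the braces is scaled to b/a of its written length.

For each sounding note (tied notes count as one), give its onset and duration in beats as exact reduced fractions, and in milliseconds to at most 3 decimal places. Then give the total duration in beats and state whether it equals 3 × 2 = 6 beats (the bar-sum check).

1) 0.0ms=0b +129.87ms=2/7b
2) 129.87ms=2/7b +129.87ms=2/7b
3) 259.74ms=4/7b +129.87ms=2/7b
4) 389.61ms=6/7b +129.87ms=2/7b
5) 519.481ms=8/7b +129.87ms=2/7b
6) 649.351ms=10/7b +129.87ms=2/7b
7) 779.221ms=12/7b +129.87ms=2/7b
8) 909.091ms=2b +340.909ms=3/4b
9) 1250.0ms=11/4b +340.909ms=3/4b
10) 1590.909ms=7/2b +227.273ms=1/2b
11) 1818.182ms=4b +454.545ms=1b
12) 2272.727ms=5b +170.455ms=3/8b
13) 2443.182ms=43/8b +284.091ms=5/8b
Σ=6b of 6 (132bpm 2/4) — PASS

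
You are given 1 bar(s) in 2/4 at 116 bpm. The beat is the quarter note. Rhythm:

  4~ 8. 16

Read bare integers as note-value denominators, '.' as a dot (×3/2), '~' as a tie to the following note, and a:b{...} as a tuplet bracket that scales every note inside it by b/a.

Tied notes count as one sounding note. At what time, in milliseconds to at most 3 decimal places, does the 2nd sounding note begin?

1. 0.0ms @ 0 + 905.172ms (7/4)
2. 905.172ms @ 7/4 + 129.31ms (1/4)

note 2 onset = 7/4b = 905.172ms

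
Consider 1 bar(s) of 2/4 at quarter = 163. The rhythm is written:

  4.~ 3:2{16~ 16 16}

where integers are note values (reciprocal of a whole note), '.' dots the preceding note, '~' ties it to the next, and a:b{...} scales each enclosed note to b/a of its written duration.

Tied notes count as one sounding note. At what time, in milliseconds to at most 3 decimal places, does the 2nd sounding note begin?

1. 0.0ms @ 0 + 674.847ms (11/6)
2. 674.847ms @ 11/6 + 61.35ms (1/6)

note 2 onset = 11/6b = 674.847ms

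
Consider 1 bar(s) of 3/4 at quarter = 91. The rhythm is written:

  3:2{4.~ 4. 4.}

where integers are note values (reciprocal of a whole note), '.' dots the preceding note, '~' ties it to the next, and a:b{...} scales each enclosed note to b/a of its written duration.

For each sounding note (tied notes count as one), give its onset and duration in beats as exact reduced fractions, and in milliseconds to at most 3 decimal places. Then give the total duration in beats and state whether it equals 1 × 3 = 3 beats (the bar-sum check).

1) 0.0ms=0b +1318.681ms=2b
2) 1318.681ms=2b +659.341ms=1b
Σ=3b of 3 (91bpm 3/4) — PASS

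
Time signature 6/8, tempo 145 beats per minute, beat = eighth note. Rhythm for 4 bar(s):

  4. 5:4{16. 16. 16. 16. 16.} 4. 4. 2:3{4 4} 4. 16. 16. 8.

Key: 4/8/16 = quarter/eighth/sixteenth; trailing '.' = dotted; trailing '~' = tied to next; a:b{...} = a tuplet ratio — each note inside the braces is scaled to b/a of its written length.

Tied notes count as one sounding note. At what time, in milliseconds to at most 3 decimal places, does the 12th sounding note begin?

1. 0.0ms @ 0 + 1241.379ms (3)
2. 1241.379ms @ 3 + 248.276ms (3/5)
3. 1489.655ms @ 18/5 + 248.276ms (3/5)
4. 1737.931ms @ 21/5 + 248.276ms (3/5)
5. 1986.207ms @ 24/5 + 248.276ms (3/5)
6. 2234.483ms @ 27/5 + 248.276ms (3/5)
7. 2482.759ms @ 6 + 1241.379ms (3)
8. 3724.138ms @ 9 + 1241.379ms (3)
9. 4965.517ms @ 12 + 1241.379ms (3)
10. 6206.897ms @ 15 + 1241.379ms (3)
11. 7448.276ms @ 18 + 1241.379ms (3)
12. 8689.655ms @ 21 + 310.345ms (3/4)
13. 9000.0ms @ 87/4 + 310.345ms (3/4)
14. 9310.345ms @ 45/2 + 620.69ms (3/2)

note 12 onset = 21b = 8689.655ms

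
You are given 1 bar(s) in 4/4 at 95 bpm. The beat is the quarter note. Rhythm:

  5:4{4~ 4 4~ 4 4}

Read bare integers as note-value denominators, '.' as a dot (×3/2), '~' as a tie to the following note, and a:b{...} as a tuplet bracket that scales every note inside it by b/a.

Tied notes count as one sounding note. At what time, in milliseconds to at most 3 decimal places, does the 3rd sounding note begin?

1. 0.0ms @ 0 + 1010.526ms (8/5)
2. 1010.526ms @ 8/5 + 1010.526ms (8/5)
3. 2021.053ms @ 16/5 + 505.263ms (4/5)

note 3 onset = 16/5b = 2021.053ms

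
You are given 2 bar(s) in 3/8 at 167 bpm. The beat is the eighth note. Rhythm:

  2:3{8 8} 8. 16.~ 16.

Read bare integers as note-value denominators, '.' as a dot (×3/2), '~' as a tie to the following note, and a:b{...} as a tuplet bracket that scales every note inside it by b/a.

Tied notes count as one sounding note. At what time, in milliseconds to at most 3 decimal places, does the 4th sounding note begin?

note 4 onset = 9/2b = 1616.766ms

1. 0.0ms @ 0 + 538.922ms (3/2)
2. 538.922ms @ 3/2 + 538.922ms (3/2)
3. 1077.844ms @ 3 + 538.922ms (3/2)
4. 1616.766ms @ 9/2 + 538.922ms (3/2)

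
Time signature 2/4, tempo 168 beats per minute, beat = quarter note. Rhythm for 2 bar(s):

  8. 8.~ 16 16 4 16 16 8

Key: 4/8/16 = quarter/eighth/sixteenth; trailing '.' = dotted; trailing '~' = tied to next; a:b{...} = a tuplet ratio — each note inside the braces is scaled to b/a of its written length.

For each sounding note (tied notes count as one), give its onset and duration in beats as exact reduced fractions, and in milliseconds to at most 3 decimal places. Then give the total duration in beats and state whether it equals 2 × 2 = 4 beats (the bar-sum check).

1) 0.0ms=0b +267.857ms=3/4b
2) 267.857ms=3/4b +357.143ms=1b
3) 625.0ms=7/4b +89.286ms=1/4b
4) 714.286ms=2b +357.143ms=1b
5) 1071.429ms=3b +89.286ms=1/4b
6) 1160.714ms=13/4b +89.286ms=1/4b
7) 1250.0ms=7/2b +178.571ms=1/2b
Σ=4b of 4 (168bpm 2/4) — PASS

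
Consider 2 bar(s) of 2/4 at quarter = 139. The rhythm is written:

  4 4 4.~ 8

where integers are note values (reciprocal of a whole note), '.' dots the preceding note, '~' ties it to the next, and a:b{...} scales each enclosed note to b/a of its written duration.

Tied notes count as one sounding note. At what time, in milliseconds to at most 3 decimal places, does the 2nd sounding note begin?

note 2 onset = 1b = 431.655ms

1. 0.0ms @ 0 + 431.655ms (1)
2. 431.655ms @ 1 + 431.655ms (1)
3. 863.309ms @ 2 + 863.309ms (2)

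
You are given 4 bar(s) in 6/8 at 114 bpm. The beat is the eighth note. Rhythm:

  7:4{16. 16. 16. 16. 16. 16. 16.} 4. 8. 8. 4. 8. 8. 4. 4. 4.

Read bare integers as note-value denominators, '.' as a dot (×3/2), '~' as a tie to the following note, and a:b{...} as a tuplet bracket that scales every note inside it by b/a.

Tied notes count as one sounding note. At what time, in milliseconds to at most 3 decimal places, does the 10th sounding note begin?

note 10 onset = 15/2b = 3947.368ms

1. 0.0ms @ 0 + 225.564ms (3/7)
2. 225.564ms @ 3/7 + 225.564ms (3/7)
3. 451.128ms @ 6/7 + 225.564ms (3/7)
4. 676.692ms @ 9/7 + 225.564ms (3/7)
5. 902.256ms @ 12/7 + 225.564ms (3/7)
6. 1127.82ms @ 15/7 + 225.564ms (3/7)
7. 1353.383ms @ 18/7 + 225.564ms (3/7)
8. 1578.947ms @ 3 + 1578.947ms (3)
9. 3157.895ms @ 6 + 789.474ms (3/2)
10. 3947.368ms @ 15/2 + 789.474ms (3/2)
11. 4736.842ms @ 9 + 1578.947ms (3)
12. 6315.789ms @ 12 + 789.474ms (3/2)
13. 7105.263ms @ 27/2 + 789.474ms (3/2)
14. 7894.737ms @ 15 + 1578.947ms (3)
15. 9473.684ms @ 18 + 1578.947ms (3)
16. 11052.632ms @ 21 + 1578.947ms (3)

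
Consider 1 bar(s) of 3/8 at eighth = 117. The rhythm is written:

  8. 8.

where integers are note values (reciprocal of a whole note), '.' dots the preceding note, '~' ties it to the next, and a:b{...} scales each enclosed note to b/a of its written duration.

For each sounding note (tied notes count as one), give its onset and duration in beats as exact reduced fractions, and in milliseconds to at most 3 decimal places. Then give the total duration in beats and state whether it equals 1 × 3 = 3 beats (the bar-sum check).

1) 0.0ms=0b +769.231ms=3/2b
2) 769.231ms=3/2b +769.231ms=3/2b
Σ=3b of 3 (117bpm 3/8) — PASS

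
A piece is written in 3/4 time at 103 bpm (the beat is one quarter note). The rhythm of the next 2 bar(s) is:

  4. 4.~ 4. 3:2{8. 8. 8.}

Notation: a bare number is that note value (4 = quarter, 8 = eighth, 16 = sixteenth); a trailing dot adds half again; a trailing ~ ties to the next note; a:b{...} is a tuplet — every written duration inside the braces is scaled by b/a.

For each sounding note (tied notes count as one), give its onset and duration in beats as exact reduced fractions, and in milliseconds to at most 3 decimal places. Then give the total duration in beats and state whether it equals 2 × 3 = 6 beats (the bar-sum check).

1) 0.0ms=0b +873.786ms=3/2b
2) 873.786ms=3/2b +1747.573ms=3b
3) 2621.359ms=9/2b +291.262ms=1/2b
4) 2912.621ms=5b +291.262ms=1/2b
5) 3203.883ms=11/2b +291.262ms=1/2b
Σ=6b of 6 (103bpm 3/4) — PASS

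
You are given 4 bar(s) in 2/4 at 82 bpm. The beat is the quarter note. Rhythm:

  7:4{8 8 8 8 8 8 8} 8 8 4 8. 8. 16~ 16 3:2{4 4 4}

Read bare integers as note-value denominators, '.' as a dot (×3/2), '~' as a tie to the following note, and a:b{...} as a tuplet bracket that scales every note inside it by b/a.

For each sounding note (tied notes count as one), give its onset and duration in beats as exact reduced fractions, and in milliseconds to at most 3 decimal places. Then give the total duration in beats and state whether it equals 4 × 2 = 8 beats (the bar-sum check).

1) 0.0ms=0b +209.059ms=2/7b
2) 209.059ms=2/7b +209.059ms=2/7b
3) 418.118ms=4/7b +209.059ms=2/7b
4) 627.178ms=6/7b +209.059ms=2/7b
5) 836.237ms=8/7b +209.059ms=2/7b
6) 1045.296ms=10/7b +209.059ms=2/7b
7) 1254.355ms=12/7b +209.059ms=2/7b
8) 1463.415ms=2b +365.854ms=1/2b
9) 1829.268ms=5/2b +365.854ms=1/2b
10) 2195.122ms=3b +731.707ms=1b
11) 2926.829ms=4b +548.78ms=3/4b
12) 3475.61ms=19/4b +548.78ms=3/4b
13) 4024.39ms=11/2b +365.854ms=1/2b
14) 4390.244ms=6b +487.805ms=2/3b
15) 4878.049ms=20/3b +487.805ms=2/3b
16) 5365.854ms=22/3b +487.805ms=2/3b
Σ=8b of 8 (82bpm 2/4) — PASS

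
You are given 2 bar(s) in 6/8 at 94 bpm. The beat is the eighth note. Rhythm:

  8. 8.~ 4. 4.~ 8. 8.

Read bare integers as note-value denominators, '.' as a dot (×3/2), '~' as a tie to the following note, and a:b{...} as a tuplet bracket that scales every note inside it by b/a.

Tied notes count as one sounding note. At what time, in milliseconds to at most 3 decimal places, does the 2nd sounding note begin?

1. 0.0ms @ 0 + 957.447ms (3/2)
2. 957.447ms @ 3/2 + 2872.34ms (9/2)
3. 3829.787ms @ 6 + 2872.34ms (9/2)
4. 6702.128ms @ 21/2 + 957.447ms (3/2)

note 2 onset = 3/2b = 957.447ms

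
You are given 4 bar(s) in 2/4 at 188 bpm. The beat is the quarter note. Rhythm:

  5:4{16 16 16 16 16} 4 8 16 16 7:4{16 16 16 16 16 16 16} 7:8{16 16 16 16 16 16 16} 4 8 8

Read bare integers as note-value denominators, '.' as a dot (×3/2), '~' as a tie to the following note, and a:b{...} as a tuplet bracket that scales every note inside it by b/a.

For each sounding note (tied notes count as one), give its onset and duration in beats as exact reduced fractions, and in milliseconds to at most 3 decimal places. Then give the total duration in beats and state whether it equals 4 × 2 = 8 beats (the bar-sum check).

1) 0.0ms=0b +63.83ms=1/5b
2) 63.83ms=1/5b +63.83ms=1/5b
3) 127.66ms=2/5b +63.83ms=1/5b
4) 191.489ms=3/5b +63.83ms=1/5b
5) 255.319ms=4/5b +63.83ms=1/5b
6) 319.149ms=1b +319.149ms=1b
7) 638.298ms=2b +159.574ms=1/2b
8) 797.872ms=5/2b +79.787ms=1/4b
9) 877.66ms=11/4b +79.787ms=1/4b
10) 957.447ms=3b +45.593ms=1/7b
11) 1003.04ms=22/7b +45.593ms=1/7b
12) 1048.632ms=23/7b +45.593ms=1/7b
13) 1094.225ms=24/7b +45.593ms=1/7b
14) 1139.818ms=25/7b +45.593ms=1/7b
15) 1185.41ms=26/7b +45.593ms=1/7b
16) 1231.003ms=27/7b +45.593ms=1/7b
17) 1276.596ms=4b +91.185ms=2/7b
18) 1367.781ms=30/7b +91.185ms=2/7b
19) 1458.967ms=32/7b +91.185ms=2/7b
20) 1550.152ms=34/7b +91.185ms=2/7b
21) 1641.337ms=36/7b +91.185ms=2/7b
22) 1732.523ms=38/7b +91.185ms=2/7b
23) 1823.708ms=40/7b +91.185ms=2/7b
24) 1914.894ms=6b +319.149ms=1b
25) 2234.043ms=7b +159.574ms=1/2b
26) 2393.617ms=15/2b +159.574ms=1/2b
Σ=8b of 8 (188bpm 2/4) — PASS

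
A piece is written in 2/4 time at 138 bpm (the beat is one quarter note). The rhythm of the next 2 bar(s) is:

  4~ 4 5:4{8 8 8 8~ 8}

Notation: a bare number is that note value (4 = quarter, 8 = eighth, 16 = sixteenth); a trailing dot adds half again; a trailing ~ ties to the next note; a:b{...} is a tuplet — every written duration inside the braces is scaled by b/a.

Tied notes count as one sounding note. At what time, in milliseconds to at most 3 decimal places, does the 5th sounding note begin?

1. 0.0ms @ 0 + 869.565ms (2)
2. 869.565ms @ 2 + 173.913ms (2/5)
3. 1043.478ms @ 12/5 + 173.913ms (2/5)
4. 1217.391ms @ 14/5 + 173.913ms (2/5)
5. 1391.304ms @ 16/5 + 347.826ms (4/5)

note 5 onset = 16/5b = 1391.304ms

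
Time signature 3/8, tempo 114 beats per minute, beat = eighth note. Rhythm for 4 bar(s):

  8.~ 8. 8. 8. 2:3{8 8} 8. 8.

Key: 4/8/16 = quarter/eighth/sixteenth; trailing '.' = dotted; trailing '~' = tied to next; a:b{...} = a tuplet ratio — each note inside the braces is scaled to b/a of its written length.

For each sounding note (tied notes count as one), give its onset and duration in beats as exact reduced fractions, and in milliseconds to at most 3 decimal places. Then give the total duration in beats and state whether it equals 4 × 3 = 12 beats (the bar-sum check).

1) 0.0ms=0b +1578.947ms=3b
2) 1578.947ms=3b +789.474ms=3/2b
3) 2368.421ms=9/2b +789.474ms=3/2b
4) 3157.895ms=6b +789.474ms=3/2b
5) 3947.368ms=15/2b +789.474ms=3/2b
6) 4736.842ms=9b +789.474ms=3/2b
7) 5526.316ms=21/2b +789.474ms=3/2b
Σ=12b of 12 (114bpm 3/8) — PASS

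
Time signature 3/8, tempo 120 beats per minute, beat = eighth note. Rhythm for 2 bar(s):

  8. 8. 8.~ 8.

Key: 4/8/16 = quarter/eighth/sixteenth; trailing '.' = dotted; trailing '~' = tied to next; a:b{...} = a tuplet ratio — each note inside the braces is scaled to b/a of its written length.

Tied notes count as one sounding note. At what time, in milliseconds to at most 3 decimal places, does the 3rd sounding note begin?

1. 0.0ms @ 0 + 750.0ms (3/2)
2. 750.0ms @ 3/2 + 750.0ms (3/2)
3. 1500.0ms @ 3 + 1500.0ms (3)

note 3 onset = 3b = 1500.0ms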